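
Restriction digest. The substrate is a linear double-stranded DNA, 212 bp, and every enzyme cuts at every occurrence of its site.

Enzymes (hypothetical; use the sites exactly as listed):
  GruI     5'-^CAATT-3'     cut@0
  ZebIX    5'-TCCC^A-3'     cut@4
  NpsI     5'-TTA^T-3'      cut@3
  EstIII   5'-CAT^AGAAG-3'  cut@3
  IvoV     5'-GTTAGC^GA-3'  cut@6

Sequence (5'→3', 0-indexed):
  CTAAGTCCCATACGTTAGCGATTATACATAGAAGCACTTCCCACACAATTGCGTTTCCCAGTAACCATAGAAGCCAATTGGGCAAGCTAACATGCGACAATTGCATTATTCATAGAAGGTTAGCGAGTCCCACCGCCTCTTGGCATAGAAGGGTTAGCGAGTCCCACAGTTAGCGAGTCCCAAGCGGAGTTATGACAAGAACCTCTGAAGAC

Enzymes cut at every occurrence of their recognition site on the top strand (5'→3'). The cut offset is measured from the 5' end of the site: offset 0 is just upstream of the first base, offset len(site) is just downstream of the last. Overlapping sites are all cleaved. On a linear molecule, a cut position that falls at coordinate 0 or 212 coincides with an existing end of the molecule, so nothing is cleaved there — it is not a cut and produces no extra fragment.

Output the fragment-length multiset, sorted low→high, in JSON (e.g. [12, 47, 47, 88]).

Scan for sites:
  GruI (CAATT, off=0): starts [45, 74, 97] → cuts [45, 74, 97]
  ZebIX (TCCCA, off=4): starts [5, 38, 55, 127, 161, 177] → cuts [9, 42, 59, 131, 165, 181]
  NpsI (TTAT, off=3): starts [21, 105, 189] → cuts [24, 108, 192]
  EstIII (CATAGAAG, off=3): starts [26, 65, 110, 143] → cuts [29, 68, 113, 146]
  IvoV (GTTAGCGA, off=6): starts [13, 118, 152, 168] → cuts [19, 124, 158, 174]

Pooled cuts: [9, 19, 24, 29, 42, 45, 59, 68, 74, 97, 108, 113, 124, 131, 146, 158, 165, 174, 181, 192]

Fragments:
  [0,9): 9 bp
  [9,19): 10 bp
  [19,24): 5 bp
  [24,29): 5 bp
  [29,42): 13 bp
  [42,45): 3 bp
  [45,59): 14 bp
  [59,68): 9 bp
  [68,74): 6 bp
  [74,97): 23 bp
  [97,108): 11 bp
  [108,113): 5 bp
  [113,124): 11 bp
  [124,131): 7 bp
  [131,146): 15 bp
  [146,158): 12 bp
  [158,165): 7 bp
  [165,174): 9 bp
  [174,181): 7 bp
  [181,192): 11 bp
  [192,212): 20 bp

[3,5,5,5,6,7,7,7,9,9,9,10,11,11,11,12,13,14,15,20,23]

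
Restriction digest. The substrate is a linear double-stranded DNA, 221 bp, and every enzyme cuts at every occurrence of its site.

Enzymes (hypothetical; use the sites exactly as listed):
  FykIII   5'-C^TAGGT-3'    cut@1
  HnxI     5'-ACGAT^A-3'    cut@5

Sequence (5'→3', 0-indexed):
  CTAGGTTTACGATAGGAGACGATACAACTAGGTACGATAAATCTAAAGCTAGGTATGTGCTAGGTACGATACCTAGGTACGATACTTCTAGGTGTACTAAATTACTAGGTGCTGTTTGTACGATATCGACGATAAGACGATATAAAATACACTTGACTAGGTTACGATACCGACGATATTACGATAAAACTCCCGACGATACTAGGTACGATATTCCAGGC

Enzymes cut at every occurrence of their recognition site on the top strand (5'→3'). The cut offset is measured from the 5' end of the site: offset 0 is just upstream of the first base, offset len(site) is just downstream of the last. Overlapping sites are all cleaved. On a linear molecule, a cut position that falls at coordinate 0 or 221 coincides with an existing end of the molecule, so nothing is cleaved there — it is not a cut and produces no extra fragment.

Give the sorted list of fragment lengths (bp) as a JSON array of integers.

Per-enzyme occurrences:
  FykIII CTAGGT/1: at [0, 27, 48, 59, 72, 87, 104, 156, 201] ⇒ [1, 28, 49, 60, 73, 88, 105, 157, 202]
  HnxI ACGATA/5: at [8, 18, 33, 65, 78, 119, 128, 136, 163, 172, 180, 195, 207] ⇒ [13, 23, 38, 70, 83, 124, 133, 141, 168, 177, 185, 200, 212]

Pooled cuts: [1, 13, 23, 28, 38, 49, 60, 70, 73, 83, 88, 105, 124, 133, 141, 157, 168, 177, 185, 200, 202, 212]

Fragment lengths:
  [0,1): 1 bp
  [1,13): 12 bp
  [13,23): 10 bp
  [23,28): 5 bp
  [28,38): 10 bp
  [38,49): 11 bp
  [49,60): 11 bp
  [60,70): 10 bp
  [70,73): 3 bp
  [73,83): 10 bp
  [83,88): 5 bp
  [88,105): 17 bp
  [105,124): 19 bp
  [124,133): 9 bp
  [133,141): 8 bp
  [141,157): 16 bp
  [157,168): 11 bp
  [168,177): 9 bp
  [177,185): 8 bp
  [185,200): 15 bp
  [200,202): 2 bp
  [202,212): 10 bp
  [212,221): 9 bp

[1,2,3,5,5,8,8,9,9,9,10,10,10,10,10,11,11,11,12,15,16,17,19]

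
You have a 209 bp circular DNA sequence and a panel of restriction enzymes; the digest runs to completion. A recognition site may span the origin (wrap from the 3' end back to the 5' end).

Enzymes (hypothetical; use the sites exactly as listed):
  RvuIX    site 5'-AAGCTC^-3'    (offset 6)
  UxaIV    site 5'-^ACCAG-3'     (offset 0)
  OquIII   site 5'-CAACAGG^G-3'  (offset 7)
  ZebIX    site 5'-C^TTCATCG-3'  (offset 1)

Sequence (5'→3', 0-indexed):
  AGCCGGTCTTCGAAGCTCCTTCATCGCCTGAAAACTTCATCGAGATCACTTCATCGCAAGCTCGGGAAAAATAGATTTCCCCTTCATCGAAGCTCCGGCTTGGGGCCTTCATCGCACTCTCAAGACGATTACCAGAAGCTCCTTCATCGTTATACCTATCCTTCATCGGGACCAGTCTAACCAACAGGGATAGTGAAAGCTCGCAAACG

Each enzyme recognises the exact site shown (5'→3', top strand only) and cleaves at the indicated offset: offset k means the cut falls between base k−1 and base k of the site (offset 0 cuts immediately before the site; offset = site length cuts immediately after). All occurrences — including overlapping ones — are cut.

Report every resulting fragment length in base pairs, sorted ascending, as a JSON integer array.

Scan for sites:
  RvuIX AAGCTC/6: at [12, 57, 89, 135, 196] ⇒ [18, 63, 95, 141, 202]
  UxaIV ACCAG/0: at [130, 170] ⇒ [130, 170]
  OquIII CAACAGGG/7: at [181] ⇒ [188]
  ZebIX CTTCATCG/1: at [18, 34, 48, 81, 106, 141, 160] ⇒ [19, 35, 49, 82, 107, 142, 161]

All cut coordinates (distinct, sorted): [18, 19, 35, 49, 63, 82, 95, 107, 130, 141, 142, 161, 170, 188, 202]

Fragments:
  18→19: 1 bp
  19→35: 16 bp
  35→49: 14 bp
  49→63: 14 bp
  63→82: 19 bp
  82→95: 13 bp
  95→107: 12 bp
  107→130: 23 bp
  130→141: 11 bp
  141→142: 1 bp
  142→161: 19 bp
  161→170: 9 bp
  170→188: 18 bp
  188→202: 14 bp
  202→18 (wrap): 209-202+18 = 25 bp

[1,1,9,11,12,13,14,14,14,16,18,19,19,23,25]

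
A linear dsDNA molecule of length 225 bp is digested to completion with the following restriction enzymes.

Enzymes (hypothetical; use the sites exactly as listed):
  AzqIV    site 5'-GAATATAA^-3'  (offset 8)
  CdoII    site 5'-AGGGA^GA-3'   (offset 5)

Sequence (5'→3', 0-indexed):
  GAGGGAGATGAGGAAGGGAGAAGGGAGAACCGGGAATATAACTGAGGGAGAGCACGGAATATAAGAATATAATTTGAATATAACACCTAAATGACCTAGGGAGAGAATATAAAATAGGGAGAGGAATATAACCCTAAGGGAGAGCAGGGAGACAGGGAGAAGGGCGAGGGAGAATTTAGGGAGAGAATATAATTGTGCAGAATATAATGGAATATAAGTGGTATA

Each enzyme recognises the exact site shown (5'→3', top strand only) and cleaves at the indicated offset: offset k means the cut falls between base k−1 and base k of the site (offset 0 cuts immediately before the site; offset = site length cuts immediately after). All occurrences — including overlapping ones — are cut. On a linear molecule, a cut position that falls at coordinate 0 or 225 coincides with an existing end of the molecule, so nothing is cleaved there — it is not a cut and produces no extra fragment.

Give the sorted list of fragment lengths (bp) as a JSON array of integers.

[6,7,8,8,8,8,8,9,10,10,10,10,11,11,11,13,13,15,15,15,19]

Per-enzyme occurrences:
  AzqIV (GAATATAA, off=8): starts [33, 56, 64, 75, 104, 123, 184, 199, 209] → cuts [41, 64, 72, 83, 112, 131, 192, 207, 217]
  CdoII (AGGGAGA, off=5): starts [1, 14, 21, 44, 97, 115, 136, 145, 153, 166, 177] → cuts [6, 19, 26, 49, 102, 120, 141, 150, 158, 171, 182]

All cut coordinates (distinct, sorted): [6, 19, 26, 41, 49, 64, 72, 83, 102, 112, 120, 131, 141, 150, 158, 171, 182, 192, 207, 217]

Fragment lengths:
  [0,6): 6 bp
  [6,19): 13 bp
  [19,26): 7 bp
  [26,41): 15 bp
  [41,49): 8 bp
  [49,64): 15 bp
  [64,72): 8 bp
  [72,83): 11 bp
  [83,102): 19 bp
  [102,112): 10 bp
  [112,120): 8 bp
  [120,131): 11 bp
  [131,141): 10 bp
  [141,150): 9 bp
  [150,158): 8 bp
  [158,171): 13 bp
  [171,182): 11 bp
  [182,192): 10 bp
  [192,207): 15 bp
  [207,217): 10 bp
  [217,225): 8 bp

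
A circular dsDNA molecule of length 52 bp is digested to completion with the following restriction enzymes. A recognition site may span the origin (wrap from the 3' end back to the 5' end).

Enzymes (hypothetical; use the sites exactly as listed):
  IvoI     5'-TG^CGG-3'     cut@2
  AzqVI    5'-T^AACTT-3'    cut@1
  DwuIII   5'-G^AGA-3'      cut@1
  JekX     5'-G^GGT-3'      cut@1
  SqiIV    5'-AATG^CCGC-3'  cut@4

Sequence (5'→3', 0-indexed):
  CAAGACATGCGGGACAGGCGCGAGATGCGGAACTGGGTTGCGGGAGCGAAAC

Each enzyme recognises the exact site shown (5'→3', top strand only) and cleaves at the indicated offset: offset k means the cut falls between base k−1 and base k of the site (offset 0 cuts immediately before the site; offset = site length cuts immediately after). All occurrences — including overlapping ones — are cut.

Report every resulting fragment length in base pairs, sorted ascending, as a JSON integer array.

[5,5,8,13,21]

Site scan:
  IvoI TGCGG/2: at [7, 25, 38] ⇒ [9, 27, 40]
  AzqVI (TAACTT, off=1): no sites
  DwuIII GAGA/1: at [21] ⇒ [22]
  JekX GGGT/1: at [34] ⇒ [35]
  SqiIV (AATGCCGC, off=4): no sites

Pooled cuts: [9, 22, 27, 35, 40]

Fragment lengths:
  9→22: 13 bp
  22→27: 5 bp
  27→35: 8 bp
  35→40: 5 bp
  40→9 (wrap): 52-40+9 = 21 bp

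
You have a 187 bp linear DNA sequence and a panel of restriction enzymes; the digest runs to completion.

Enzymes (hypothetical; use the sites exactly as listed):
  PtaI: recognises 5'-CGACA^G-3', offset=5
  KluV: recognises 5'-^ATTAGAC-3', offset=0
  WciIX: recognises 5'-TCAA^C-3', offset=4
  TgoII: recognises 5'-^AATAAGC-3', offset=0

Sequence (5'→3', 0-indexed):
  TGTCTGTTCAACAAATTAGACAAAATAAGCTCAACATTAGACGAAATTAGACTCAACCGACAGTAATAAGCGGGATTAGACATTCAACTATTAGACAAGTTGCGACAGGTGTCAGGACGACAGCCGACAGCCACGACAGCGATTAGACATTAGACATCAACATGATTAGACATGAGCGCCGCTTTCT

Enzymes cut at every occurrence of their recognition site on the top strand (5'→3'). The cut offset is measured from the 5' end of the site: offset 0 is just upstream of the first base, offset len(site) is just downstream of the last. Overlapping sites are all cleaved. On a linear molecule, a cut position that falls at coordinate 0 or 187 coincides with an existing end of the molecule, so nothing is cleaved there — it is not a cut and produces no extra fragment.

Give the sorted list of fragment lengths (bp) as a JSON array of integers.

Scan for sites:
  PtaI (CGACAG, off=5): starts [57, 102, 117, 124, 133] → cuts [62, 107, 122, 129, 138]
  KluV (ATTAGAC, off=0): starts [14, 35, 45, 74, 89, 141, 148, 164] → cuts [14, 35, 45, 74, 89, 141, 148, 164]
  WciIX (TCAAC, off=4): starts [7, 30, 52, 83, 156] → cuts [11, 34, 56, 87, 160]
  TgoII (AATAAGC, off=0): starts [23, 64] → cuts [23, 64]

Pooled cuts: [11, 14, 23, 34, 35, 45, 56, 62, 64, 74, 87, 89, 107, 122, 129, 138, 141, 148, 160, 164]

Fragments:
  [0,11): 11 bp
  [11,14): 3 bp
  [14,23): 9 bp
  [23,34): 11 bp
  [34,35): 1 bp
  [35,45): 10 bp
  [45,56): 11 bp
  [56,62): 6 bp
  [62,64): 2 bp
  [64,74): 10 bp
  [74,87): 13 bp
  [87,89): 2 bp
  [89,107): 18 bp
  [107,122): 15 bp
  [122,129): 7 bp
  [129,138): 9 bp
  [138,141): 3 bp
  [141,148): 7 bp
  [148,160): 12 bp
  [160,164): 4 bp
  [164,187): 23 bp

[1,2,2,3,3,4,6,7,7,9,9,10,10,11,11,11,12,13,15,18,23]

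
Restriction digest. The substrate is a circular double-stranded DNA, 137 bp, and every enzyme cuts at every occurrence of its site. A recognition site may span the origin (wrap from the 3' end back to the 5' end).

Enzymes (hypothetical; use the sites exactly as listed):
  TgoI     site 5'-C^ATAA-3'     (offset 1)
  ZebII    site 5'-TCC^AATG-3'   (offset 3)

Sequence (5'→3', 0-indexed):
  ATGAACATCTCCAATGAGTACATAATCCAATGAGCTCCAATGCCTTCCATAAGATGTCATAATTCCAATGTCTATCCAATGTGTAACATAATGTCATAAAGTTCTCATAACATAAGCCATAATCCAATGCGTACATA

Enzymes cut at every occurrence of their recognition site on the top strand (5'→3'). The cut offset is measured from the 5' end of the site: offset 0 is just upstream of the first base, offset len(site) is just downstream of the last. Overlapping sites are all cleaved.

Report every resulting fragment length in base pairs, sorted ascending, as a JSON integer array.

[5,7,7,7,8,8,9,9,10,10,10,10,11,11,15]

Per-enzyme occurrences:
  TgoI (CATAA, off=1): starts [20, 47, 57, 86, 94, 105, 110, 117, 133] → cuts [21, 48, 58, 87, 95, 106, 111, 118, 134]
  ZebII (TCCAATG, off=3): starts [9, 25, 35, 63, 74, 122] → cuts [12, 28, 38, 66, 77, 125]

All cut coordinates (distinct, sorted): [12, 21, 28, 38, 48, 58, 66, 77, 87, 95, 106, 111, 118, 125, 134]

Fragments:
  12→21: 9 bp
  21→28: 7 bp
  28→38: 10 bp
  38→48: 10 bp
  48→58: 10 bp
  58→66: 8 bp
  66→77: 11 bp
  77→87: 10 bp
  87→95: 8 bp
  95→106: 11 bp
  106→111: 5 bp
  111→118: 7 bp
  118→125: 7 bp
  125→134: 9 bp
  134→12 (wrap): 137-134+12 = 15 bp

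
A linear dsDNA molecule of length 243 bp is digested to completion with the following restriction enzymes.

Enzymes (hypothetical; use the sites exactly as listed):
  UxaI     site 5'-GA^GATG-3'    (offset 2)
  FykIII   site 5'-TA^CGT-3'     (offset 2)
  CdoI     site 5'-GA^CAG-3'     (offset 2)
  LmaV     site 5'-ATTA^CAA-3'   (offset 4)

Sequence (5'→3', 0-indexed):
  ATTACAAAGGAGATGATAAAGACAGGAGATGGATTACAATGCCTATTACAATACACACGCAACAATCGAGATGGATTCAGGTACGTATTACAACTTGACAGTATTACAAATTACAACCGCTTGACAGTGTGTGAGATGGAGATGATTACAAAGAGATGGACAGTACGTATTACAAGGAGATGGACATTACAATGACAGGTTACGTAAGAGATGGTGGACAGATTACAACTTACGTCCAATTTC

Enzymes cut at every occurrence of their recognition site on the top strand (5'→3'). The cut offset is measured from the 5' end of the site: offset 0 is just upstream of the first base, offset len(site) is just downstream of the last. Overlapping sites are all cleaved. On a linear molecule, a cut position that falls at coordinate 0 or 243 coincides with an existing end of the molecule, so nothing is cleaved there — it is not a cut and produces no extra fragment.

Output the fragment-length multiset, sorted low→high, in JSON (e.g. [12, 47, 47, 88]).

Per-enzyme occurrences:
  UxaI GAGATG/2: at [9, 25, 67, 132, 138, 152, 176, 207] ⇒ [11, 27, 69, 134, 140, 154, 178, 209]
  FykIII TACGT/2: at [81, 163, 200, 230] ⇒ [83, 165, 202, 232]
  CdoI GACAG/2: at [20, 96, 122, 158, 193, 216] ⇒ [22, 98, 124, 160, 195, 218]
  LmaV ATTACAA/4: at [0, 32, 44, 86, 102, 109, 144, 168, 185, 221] ⇒ [4, 36, 48, 90, 106, 113, 148, 172, 189, 225]

Pooled cuts: [4, 11, 22, 27, 36, 48, 69, 83, 90, 98, 106, 113, 124, 134, 140, 148, 154, 160, 165, 172, 178, 189, 195, 202, 209, 218, 225, 232]

Fragment lengths:
  [0,4): 4 bp
  [4,11): 7 bp
  [11,22): 11 bp
  [22,27): 5 bp
  [27,36): 9 bp
  [36,48): 12 bp
  [48,69): 21 bp
  [69,83): 14 bp
  [83,90): 7 bp
  [90,98): 8 bp
  [98,106): 8 bp
  [106,113): 7 bp
  [113,124): 11 bp
  [124,134): 10 bp
  [134,140): 6 bp
  [140,148): 8 bp
  [148,154): 6 bp
  [154,160): 6 bp
  [160,165): 5 bp
  [165,172): 7 bp
  [172,178): 6 bp
  [178,189): 11 bp
  [189,195): 6 bp
  [195,202): 7 bp
  [202,209): 7 bp
  [209,218): 9 bp
  [218,225): 7 bp
  [225,232): 7 bp
  [232,243): 11 bp

[4,5,5,6,6,6,6,6,7,7,7,7,7,7,7,7,8,8,8,9,9,10,11,11,11,11,12,14,21]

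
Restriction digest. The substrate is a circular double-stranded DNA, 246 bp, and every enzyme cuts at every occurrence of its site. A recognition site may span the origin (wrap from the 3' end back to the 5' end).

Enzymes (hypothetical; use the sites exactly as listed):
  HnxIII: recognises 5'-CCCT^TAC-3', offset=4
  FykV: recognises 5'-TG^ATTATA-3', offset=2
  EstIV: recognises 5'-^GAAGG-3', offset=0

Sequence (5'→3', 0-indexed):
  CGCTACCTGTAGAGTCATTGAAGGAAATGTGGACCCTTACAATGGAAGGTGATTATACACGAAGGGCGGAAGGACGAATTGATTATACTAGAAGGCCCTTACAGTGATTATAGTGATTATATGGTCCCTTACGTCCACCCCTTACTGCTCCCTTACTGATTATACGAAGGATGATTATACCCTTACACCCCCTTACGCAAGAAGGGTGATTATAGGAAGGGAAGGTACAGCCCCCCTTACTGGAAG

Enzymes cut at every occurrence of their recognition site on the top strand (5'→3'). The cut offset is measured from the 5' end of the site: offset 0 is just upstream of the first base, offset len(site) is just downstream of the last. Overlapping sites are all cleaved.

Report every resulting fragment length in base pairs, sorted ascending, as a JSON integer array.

Site scan:
  HnxIII (CCCTTAC, off=4): starts [33, 95, 125, 138, 149, 179, 189, 233] → cuts [37, 99, 129, 142, 153, 183, 193, 237]
  FykV (TGATTATA, off=2): starts [49, 79, 104, 113, 156, 171, 206] → cuts [51, 81, 106, 115, 158, 173, 208]
  EstIV (GAAGG, off=0): starts [19, 44, 60, 68, 90, 165, 200, 215, 220] → cuts [19, 44, 60, 68, 90, 165, 200, 215, 220]

Pooled cuts: [19, 37, 44, 51, 60, 68, 81, 90, 99, 106, 115, 129, 142, 153, 158, 165, 173, 183, 193, 200, 208, 215, 220, 237]

Fragments:
  19→37: 18 bp
  37→44: 7 bp
  44→51: 7 bp
  51→60: 9 bp
  60→68: 8 bp
  68→81: 13 bp
  81→90: 9 bp
  90→99: 9 bp
  99→106: 7 bp
  106→115: 9 bp
  115→129: 14 bp
  129→142: 13 bp
  142→153: 11 bp
  153→158: 5 bp
  158→165: 7 bp
  165→173: 8 bp
  173→183: 10 bp
  183→193: 10 bp
  193→200: 7 bp
  200→208: 8 bp
  208→215: 7 bp
  215→220: 5 bp
  220→237: 17 bp
  237→19 (wrap): 246-237+19 = 28 bp

[5,5,7,7,7,7,7,7,8,8,8,9,9,9,9,10,10,11,13,13,14,17,18,28]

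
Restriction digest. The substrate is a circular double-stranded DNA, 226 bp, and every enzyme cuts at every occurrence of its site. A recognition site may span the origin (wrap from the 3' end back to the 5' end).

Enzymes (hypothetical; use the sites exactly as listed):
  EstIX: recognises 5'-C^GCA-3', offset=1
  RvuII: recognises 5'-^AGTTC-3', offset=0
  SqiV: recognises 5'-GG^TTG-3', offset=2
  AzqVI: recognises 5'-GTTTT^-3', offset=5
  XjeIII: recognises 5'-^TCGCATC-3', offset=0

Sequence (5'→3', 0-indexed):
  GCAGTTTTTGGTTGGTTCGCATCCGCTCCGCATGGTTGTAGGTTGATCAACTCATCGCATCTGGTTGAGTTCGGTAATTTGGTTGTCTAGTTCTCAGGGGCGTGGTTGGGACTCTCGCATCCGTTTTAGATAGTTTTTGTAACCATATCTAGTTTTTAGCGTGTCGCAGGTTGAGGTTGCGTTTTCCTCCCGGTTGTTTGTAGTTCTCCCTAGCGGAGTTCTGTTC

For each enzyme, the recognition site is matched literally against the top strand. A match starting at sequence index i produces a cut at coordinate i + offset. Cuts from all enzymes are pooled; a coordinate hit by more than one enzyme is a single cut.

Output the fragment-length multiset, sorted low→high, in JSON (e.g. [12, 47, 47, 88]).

[2,2,2,3,3,5,5,6,6,6,7,8,8,8,8,9,9,9,10,10,11,11,12,15,15,17,19]

Site scan:
  EstIX CGCA/1: at [17, 28, 55, 115, 164, 225] ⇒ [0, 18, 29, 56, 116, 165]
  RvuII AGTTC/0: at [67, 88, 201, 216] ⇒ [67, 88, 201, 216]
  SqiV GGTTG/2: at [9, 33, 40, 62, 80, 103, 168, 174, 191] ⇒ [11, 35, 42, 64, 82, 105, 170, 176, 193]
  AzqVI GTTTT/5: at [3, 122, 132, 151, 180] ⇒ [8, 127, 137, 156, 185]
  XjeIII TCGCATC/0: at [16, 54, 114] ⇒ [16, 54, 114]

Pooled cuts: [0, 8, 11, 16, 18, 29, 35, 42, 54, 56, 64, 67, 82, 88, 105, 114, 116, 127, 137, 156, 165, 170, 176, 185, 193, 201, 216]

Fragment lengths:
  0→8: 8 bp
  8→11: 3 bp
  11→16: 5 bp
  16→18: 2 bp
  18→29: 11 bp
  29→35: 6 bp
  35→42: 7 bp
  42→54: 12 bp
  54→56: 2 bp
  56→64: 8 bp
  64→67: 3 bp
  67→82: 15 bp
  82→88: 6 bp
  88→105: 17 bp
  105→114: 9 bp
  114→116: 2 bp
  116→127: 11 bp
  127→137: 10 bp
  137→156: 19 bp
  156→165: 9 bp
  165→170: 5 bp
  170→176: 6 bp
  176→185: 9 bp
  185→193: 8 bp
  193→201: 8 bp
  201→216: 15 bp
  216→0 (wrap): 226-216+0 = 10 bp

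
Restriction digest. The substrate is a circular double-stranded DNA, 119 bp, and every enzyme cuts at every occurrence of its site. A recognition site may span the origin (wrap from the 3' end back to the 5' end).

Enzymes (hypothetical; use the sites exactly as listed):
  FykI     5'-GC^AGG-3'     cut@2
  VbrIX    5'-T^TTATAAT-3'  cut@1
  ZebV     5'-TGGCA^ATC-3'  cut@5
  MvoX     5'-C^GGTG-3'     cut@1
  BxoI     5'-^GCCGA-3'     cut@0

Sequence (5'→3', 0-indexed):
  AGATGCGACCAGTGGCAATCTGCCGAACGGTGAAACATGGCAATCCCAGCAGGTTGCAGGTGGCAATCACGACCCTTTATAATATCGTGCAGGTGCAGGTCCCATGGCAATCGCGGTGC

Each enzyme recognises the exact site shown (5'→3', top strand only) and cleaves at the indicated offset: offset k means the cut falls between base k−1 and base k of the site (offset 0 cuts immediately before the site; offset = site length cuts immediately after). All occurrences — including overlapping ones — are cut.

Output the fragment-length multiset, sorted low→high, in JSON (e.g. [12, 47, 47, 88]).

Site scan:
  FykI GCAGG/2: at [48, 55, 88, 94] ⇒ [50, 57, 90, 96]
  VbrIX TTTATAAT/1: at [75] ⇒ [76]
  ZebV TGGCAATC/5: at [12, 37, 60, 104] ⇒ [17, 42, 65, 109]
  MvoX CGGTG/1: at [27, 113] ⇒ [28, 114]
  BxoI GCCGA/0: at [21] ⇒ [21]

Pooled cuts: [17, 21, 28, 42, 50, 57, 65, 76, 90, 96, 109, 114]

Fragment lengths:
  17→21: 4 bp
  21→28: 7 bp
  28→42: 14 bp
  42→50: 8 bp
  50→57: 7 bp
  57→65: 8 bp
  65→76: 11 bp
  76→90: 14 bp
  90→96: 6 bp
  96→109: 13 bp
  109→114: 5 bp
  114→17 (wrap): 119-114+17 = 22 bp

[4,5,6,7,7,8,8,11,13,14,14,22]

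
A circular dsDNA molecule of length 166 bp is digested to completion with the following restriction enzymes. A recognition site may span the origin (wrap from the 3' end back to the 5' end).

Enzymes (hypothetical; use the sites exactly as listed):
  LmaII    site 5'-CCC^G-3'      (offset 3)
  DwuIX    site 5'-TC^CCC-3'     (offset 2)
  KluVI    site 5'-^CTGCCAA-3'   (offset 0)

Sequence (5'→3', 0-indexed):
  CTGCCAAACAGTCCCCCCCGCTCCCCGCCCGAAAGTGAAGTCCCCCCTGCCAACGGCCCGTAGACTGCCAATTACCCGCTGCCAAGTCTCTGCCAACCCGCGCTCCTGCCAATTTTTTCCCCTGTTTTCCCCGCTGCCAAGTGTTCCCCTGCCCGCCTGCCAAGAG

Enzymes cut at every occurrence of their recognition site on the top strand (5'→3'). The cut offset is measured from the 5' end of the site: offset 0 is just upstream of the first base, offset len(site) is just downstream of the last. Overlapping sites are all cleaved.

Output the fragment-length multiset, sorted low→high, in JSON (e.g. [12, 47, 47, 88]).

Scan for sites:
  LmaII (CCCG, off=3): starts [16, 23, 27, 56, 74, 96, 129, 151] → cuts [19, 26, 30, 59, 77, 99, 132, 154]
  DwuIX (TCCCC, off=2): starts [11, 21, 40, 117, 127, 144] → cuts [13, 23, 42, 119, 129, 146]
  KluVI (CTGCCAA, off=0): starts [0, 46, 64, 78, 89, 105, 133, 156] → cuts [0, 46, 64, 78, 89, 105, 133, 156]

Pooled cuts: [0, 13, 19, 23, 26, 30, 42, 46, 59, 64, 77, 78, 89, 99, 105, 119, 129, 132, 133, 146, 154, 156]

Fragment lengths:
  0→13: 13 bp
  13→19: 6 bp
  19→23: 4 bp
  23→26: 3 bp
  26→30: 4 bp
  30→42: 12 bp
  42→46: 4 bp
  46→59: 13 bp
  59→64: 5 bp
  64→77: 13 bp
  77→78: 1 bp
  78→89: 11 bp
  89→99: 10 bp
  99→105: 6 bp
  105→119: 14 bp
  119→129: 10 bp
  129→132: 3 bp
  132→133: 1 bp
  133→146: 13 bp
  146→154: 8 bp
  154→156: 2 bp
  156→0 (wrap): 166-156+0 = 10 bp

[1,1,2,3,3,4,4,4,5,6,6,8,10,10,10,11,12,13,13,13,13,14]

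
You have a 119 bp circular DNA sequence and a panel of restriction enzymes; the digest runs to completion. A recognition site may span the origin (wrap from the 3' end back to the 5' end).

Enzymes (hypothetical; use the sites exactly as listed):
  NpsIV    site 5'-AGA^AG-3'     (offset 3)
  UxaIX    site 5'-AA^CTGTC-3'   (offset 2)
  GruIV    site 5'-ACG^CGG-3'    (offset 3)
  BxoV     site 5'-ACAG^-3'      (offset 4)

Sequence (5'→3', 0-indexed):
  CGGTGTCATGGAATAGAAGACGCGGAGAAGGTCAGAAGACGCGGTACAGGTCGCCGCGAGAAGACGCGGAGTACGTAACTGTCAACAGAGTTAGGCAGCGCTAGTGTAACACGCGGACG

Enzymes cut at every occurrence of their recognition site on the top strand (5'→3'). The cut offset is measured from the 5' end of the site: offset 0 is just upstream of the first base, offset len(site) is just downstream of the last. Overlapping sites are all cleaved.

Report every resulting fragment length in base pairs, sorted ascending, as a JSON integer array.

Scan for sites:
  NpsIV AGAAG/3: at [14, 25, 33, 58] ⇒ [17, 28, 36, 61]
  UxaIX AACTGTC/2: at [76] ⇒ [78]
  GruIV ACGCGG/3: at [19, 38, 63, 110, 116] ⇒ [0, 22, 41, 66, 113]
  BxoV ACAG/4: at [45, 84] ⇒ [49, 88]

All cut coordinates (distinct, sorted): [0, 17, 22, 28, 36, 41, 49, 61, 66, 78, 88, 113]

Fragment lengths:
  0→17: 17 bp
  17→22: 5 bp
  22→28: 6 bp
  28→36: 8 bp
  36→41: 5 bp
  41→49: 8 bp
  49→61: 12 bp
  61→66: 5 bp
  66→78: 12 bp
  78→88: 10 bp
  88→113: 25 bp
  113→0 (wrap): 119-113+0 = 6 bp

[5,5,5,6,6,8,8,10,12,12,17,25]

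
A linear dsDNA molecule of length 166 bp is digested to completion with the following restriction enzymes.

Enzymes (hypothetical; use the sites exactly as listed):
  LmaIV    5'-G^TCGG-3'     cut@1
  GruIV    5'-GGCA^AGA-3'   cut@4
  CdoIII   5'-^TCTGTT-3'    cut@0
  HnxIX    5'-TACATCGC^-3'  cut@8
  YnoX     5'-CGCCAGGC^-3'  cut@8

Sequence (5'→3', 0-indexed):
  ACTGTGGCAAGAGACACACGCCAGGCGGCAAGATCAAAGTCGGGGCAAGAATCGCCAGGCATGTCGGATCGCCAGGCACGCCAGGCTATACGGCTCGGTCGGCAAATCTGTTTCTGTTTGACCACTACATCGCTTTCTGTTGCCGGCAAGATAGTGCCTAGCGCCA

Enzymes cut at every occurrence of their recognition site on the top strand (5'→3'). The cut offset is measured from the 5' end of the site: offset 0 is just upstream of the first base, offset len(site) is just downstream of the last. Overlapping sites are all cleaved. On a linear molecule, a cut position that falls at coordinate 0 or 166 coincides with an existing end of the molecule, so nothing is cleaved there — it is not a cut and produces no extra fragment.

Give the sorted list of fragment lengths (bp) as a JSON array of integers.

Per-enzyme occurrences:
  LmaIV GTCGG/1: at [38, 62, 97] ⇒ [39, 63, 98]
  GruIV GGCAAGA/4: at [5, 26, 43, 144] ⇒ [9, 30, 47, 148]
  CdoIII TCTGTT/0: at [106, 112, 135] ⇒ [106, 112, 135]
  HnxIX TACATCGC/8: at [125] ⇒ [133]
  YnoX CGCCAGGC/8: at [18, 52, 69, 78] ⇒ [26, 60, 77, 86]

Pooled cuts: [9, 26, 30, 39, 47, 60, 63, 77, 86, 98, 106, 112, 133, 135, 148]

Fragment lengths:
  [0,9): 9 bp
  [9,26): 17 bp
  [26,30): 4 bp
  [30,39): 9 bp
  [39,47): 8 bp
  [47,60): 13 bp
  [60,63): 3 bp
  [63,77): 14 bp
  [77,86): 9 bp
  [86,98): 12 bp
  [98,106): 8 bp
  [106,112): 6 bp
  [112,133): 21 bp
  [133,135): 2 bp
  [135,148): 13 bp
  [148,166): 18 bp

[2,3,4,6,8,8,9,9,9,12,13,13,14,17,18,21]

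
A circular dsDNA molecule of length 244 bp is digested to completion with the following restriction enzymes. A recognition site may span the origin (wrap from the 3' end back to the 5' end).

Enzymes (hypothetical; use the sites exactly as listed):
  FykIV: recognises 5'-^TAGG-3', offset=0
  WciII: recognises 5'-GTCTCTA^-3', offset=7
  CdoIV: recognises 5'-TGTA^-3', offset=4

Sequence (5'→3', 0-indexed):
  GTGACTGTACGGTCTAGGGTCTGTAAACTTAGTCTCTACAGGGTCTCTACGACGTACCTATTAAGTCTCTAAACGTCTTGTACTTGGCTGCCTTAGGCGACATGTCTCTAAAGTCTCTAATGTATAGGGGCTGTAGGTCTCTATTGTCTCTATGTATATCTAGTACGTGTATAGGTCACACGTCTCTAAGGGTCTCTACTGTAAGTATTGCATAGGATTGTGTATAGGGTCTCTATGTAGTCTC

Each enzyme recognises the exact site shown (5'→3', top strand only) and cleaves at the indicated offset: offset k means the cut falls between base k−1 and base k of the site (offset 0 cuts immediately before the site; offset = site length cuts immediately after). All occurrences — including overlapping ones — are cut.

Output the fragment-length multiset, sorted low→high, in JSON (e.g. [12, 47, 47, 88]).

Scan for sites:
  FykIV TAGG/0: at [14, 93, 124, 133, 171, 212, 224] ⇒ [14, 93, 124, 133, 171, 212, 224]
  WciII GTCTCTA/7: at [31, 42, 64, 103, 112, 136, 145, 181, 191, 228] ⇒ [38, 49, 71, 110, 119, 143, 152, 188, 198, 235]
  CdoIV TGTA/4: at [5, 21, 78, 120, 131, 152, 167, 199, 220, 235] ⇒ [9, 25, 82, 124, 135, 156, 171, 203, 224, 239]

Pooled cuts: [9, 14, 25, 38, 49, 71, 82, 93, 110, 119, 124, 133, 135, 143, 152, 156, 171, 188, 198, 203, 212, 224, 235, 239]

Fragments:
  9→14: 5 bp
  14→25: 11 bp
  25→38: 13 bp
  38→49: 11 bp
  49→71: 22 bp
  71→82: 11 bp
  82→93: 11 bp
  93→110: 17 bp
  110→119: 9 bp
  119→124: 5 bp
  124→133: 9 bp
  133→135: 2 bp
  135→143: 8 bp
  143→152: 9 bp
  152→156: 4 bp
  156→171: 15 bp
  171→188: 17 bp
  188→198: 10 bp
  198→203: 5 bp
  203→212: 9 bp
  212→224: 12 bp
  224→235: 11 bp
  235→239: 4 bp
  239→9 (wrap): 244-239+9 = 14 bp

[2,4,4,5,5,5,8,9,9,9,9,10,11,11,11,11,11,12,13,14,15,17,17,22]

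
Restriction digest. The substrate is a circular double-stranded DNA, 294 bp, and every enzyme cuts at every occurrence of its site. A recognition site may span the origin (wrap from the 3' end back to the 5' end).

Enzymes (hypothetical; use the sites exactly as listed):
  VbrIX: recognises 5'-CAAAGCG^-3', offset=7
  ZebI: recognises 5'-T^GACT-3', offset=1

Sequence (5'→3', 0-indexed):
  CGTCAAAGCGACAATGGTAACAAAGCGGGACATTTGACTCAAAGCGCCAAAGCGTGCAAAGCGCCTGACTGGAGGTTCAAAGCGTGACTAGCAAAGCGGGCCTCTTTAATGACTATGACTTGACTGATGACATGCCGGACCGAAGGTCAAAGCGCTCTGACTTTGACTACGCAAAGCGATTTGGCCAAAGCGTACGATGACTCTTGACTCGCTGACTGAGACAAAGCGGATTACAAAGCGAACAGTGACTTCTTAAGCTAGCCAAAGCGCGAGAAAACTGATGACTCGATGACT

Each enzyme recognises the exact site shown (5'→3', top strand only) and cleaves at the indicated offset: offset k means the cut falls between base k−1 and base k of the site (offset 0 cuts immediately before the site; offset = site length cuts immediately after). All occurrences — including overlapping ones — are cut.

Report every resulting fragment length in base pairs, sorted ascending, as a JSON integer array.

Scan for sites:
  VbrIX CAAAGCG/7: at [3, 20, 39, 47, 56, 77, 91, 147, 171, 185, 221, 233, 262] ⇒ [10, 27, 46, 54, 63, 84, 98, 154, 178, 192, 228, 240, 269]
  ZebI TGACT/1: at [34, 65, 84, 109, 115, 120, 157, 163, 197, 204, 212, 245, 281, 289] ⇒ [35, 66, 85, 110, 116, 121, 158, 164, 198, 205, 213, 246, 282, 290]

Pooled cuts: [10, 27, 35, 46, 54, 63, 66, 84, 85, 98, 110, 116, 121, 154, 158, 164, 178, 192, 198, 205, 213, 228, 240, 246, 269, 282, 290]

Fragments:
  10→27: 17 bp
  27→35: 8 bp
  35→46: 11 bp
  46→54: 8 bp
  54→63: 9 bp
  63→66: 3 bp
  66→84: 18 bp
  84→85: 1 bp
  85→98: 13 bp
  98→110: 12 bp
  110→116: 6 bp
  116→121: 5 bp
  121→154: 33 bp
  154→158: 4 bp
  158→164: 6 bp
  164→178: 14 bp
  178→192: 14 bp
  192→198: 6 bp
  198→205: 7 bp
  205→213: 8 bp
  213→228: 15 bp
  228→240: 12 bp
  240→246: 6 bp
  246→269: 23 bp
  269→282: 13 bp
  282→290: 8 bp
  290→10 (wrap): 294-290+10 = 14 bp

[1,3,4,5,6,6,6,6,7,8,8,8,8,9,11,12,12,13,13,14,14,14,15,17,18,23,33]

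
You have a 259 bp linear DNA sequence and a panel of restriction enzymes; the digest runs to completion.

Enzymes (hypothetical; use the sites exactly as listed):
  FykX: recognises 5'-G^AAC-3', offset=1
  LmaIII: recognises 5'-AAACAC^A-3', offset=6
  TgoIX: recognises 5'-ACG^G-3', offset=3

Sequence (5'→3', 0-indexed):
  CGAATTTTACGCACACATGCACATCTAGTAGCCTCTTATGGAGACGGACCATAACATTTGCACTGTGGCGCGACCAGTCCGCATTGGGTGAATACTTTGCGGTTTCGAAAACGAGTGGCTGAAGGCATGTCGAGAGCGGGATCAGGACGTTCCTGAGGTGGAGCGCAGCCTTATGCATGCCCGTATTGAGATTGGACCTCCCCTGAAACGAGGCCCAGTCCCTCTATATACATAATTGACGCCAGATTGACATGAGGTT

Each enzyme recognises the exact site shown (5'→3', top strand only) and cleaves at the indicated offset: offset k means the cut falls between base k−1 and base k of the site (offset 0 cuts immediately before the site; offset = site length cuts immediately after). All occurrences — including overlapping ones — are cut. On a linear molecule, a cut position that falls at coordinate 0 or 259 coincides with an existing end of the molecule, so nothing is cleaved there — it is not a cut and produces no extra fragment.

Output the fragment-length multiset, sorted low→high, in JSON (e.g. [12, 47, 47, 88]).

[46,213]

Scan for sites:
  FykX (GAAC, off=1): no sites
  LmaIII (AAACACA, off=6): no sites
  TgoIX ACGG/3: at [43] ⇒ [46]

All cut coordinates (distinct, sorted): [46]

Fragment lengths:
  [0,46): 46 bp
  [46,259): 213 bp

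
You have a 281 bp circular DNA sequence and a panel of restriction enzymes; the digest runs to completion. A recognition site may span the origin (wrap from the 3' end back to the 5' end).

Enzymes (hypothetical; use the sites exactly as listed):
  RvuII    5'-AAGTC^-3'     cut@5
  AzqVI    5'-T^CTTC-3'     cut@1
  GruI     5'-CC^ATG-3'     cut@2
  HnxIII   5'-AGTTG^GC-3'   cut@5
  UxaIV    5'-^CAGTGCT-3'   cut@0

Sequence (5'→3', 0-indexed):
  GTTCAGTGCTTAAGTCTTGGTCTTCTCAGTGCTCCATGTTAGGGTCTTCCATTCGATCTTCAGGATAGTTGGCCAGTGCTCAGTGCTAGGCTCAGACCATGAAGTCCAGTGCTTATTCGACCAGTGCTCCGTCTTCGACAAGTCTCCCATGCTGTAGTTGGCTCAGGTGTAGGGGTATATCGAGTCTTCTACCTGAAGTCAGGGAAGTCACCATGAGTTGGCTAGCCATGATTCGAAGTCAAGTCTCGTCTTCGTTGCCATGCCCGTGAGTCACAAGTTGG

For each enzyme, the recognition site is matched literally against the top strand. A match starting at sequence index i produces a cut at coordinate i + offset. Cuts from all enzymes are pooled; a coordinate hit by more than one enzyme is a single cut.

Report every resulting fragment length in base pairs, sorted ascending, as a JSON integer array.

Site scan:
  RvuII (AAGTC, off=5): starts [11, 101, 139, 195, 204, 235, 240] → cuts [16, 106, 144, 200, 209, 240, 245]
  AzqVI (TCTTC, off=1): starts [20, 44, 56, 131, 184, 248] → cuts [21, 45, 57, 132, 185, 249]
  GruI (CCATG, off=2): starts [33, 96, 146, 210, 225, 257] → cuts [35, 98, 148, 212, 227, 259]
  HnxIII (AGTTGGC, off=5): starts [66, 155, 215] → cuts [71, 160, 220]
  UxaIV (CAGTGCT, off=0): starts [3, 26, 73, 80, 106, 121] → cuts [3, 26, 73, 80, 106, 121]

All cut coordinates (distinct, sorted): [3, 16, 21, 26, 35, 45, 57, 71, 73, 80, 98, 106, 121, 132, 144, 148, 160, 185, 200, 209, 212, 220, 227, 240, 245, 249, 259]

Fragments:
  3→16: 13 bp
  16→21: 5 bp
  21→26: 5 bp
  26→35: 9 bp
  35→45: 10 bp
  45→57: 12 bp
  57→71: 14 bp
  71→73: 2 bp
  73→80: 7 bp
  80→98: 18 bp
  98→106: 8 bp
  106→121: 15 bp
  121→132: 11 bp
  132→144: 12 bp
  144→148: 4 bp
  148→160: 12 bp
  160→185: 25 bp
  185→200: 15 bp
  200→209: 9 bp
  209→212: 3 bp
  212→220: 8 bp
  220→227: 7 bp
  227→240: 13 bp
  240→245: 5 bp
  245→249: 4 bp
  249→259: 10 bp
  259→3 (wrap): 281-259+3 = 25 bp

[2,3,4,4,5,5,5,7,7,8,8,9,9,10,10,11,12,12,12,13,13,14,15,15,18,25,25]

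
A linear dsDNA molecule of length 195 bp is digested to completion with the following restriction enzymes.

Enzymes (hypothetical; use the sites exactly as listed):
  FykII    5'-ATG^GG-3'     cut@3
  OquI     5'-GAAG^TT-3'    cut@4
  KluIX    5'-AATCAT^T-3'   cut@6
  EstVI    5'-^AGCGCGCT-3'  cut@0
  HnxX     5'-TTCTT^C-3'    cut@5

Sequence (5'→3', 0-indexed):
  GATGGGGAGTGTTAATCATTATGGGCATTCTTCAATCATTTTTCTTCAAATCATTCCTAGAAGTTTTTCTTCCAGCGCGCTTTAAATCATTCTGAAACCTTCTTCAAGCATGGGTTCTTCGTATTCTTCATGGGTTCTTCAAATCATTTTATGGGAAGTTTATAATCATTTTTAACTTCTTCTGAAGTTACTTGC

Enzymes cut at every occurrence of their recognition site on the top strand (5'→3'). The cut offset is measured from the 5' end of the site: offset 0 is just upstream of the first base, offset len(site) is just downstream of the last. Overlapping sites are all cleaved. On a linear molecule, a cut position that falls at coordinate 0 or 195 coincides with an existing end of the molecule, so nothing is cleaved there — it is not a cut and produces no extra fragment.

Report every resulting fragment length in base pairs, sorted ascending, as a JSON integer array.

[2,4,4,4,5,6,6,7,7,7,7,8,8,8,8,8,9,9,9,11,12,14,15,17]

Site scan:
  FykII ATGGG/3: at [1, 20, 109, 129, 150] ⇒ [4, 23, 112, 132, 153]
  OquI GAAGTT/4: at [59, 154, 183] ⇒ [63, 158, 187]
  KluIX AATCATT/6: at [13, 33, 48, 84, 141, 163] ⇒ [19, 39, 54, 90, 147, 169]
  EstVI AGCGCGCT/0: at [73] ⇒ [73]
  HnxX TTCTTC/5: at [27, 41, 66, 99, 114, 123, 134, 176] ⇒ [32, 46, 71, 104, 119, 128, 139, 181]

Pooled cuts: [4, 19, 23, 32, 39, 46, 54, 63, 71, 73, 90, 104, 112, 119, 128, 132, 139, 147, 153, 158, 169, 181, 187]

Fragment lengths:
  [0,4): 4 bp
  [4,19): 15 bp
  [19,23): 4 bp
  [23,32): 9 bp
  [32,39): 7 bp
  [39,46): 7 bp
  [46,54): 8 bp
  [54,63): 9 bp
  [63,71): 8 bp
  [71,73): 2 bp
  [73,90): 17 bp
  [90,104): 14 bp
  [104,112): 8 bp
  [112,119): 7 bp
  [119,128): 9 bp
  [128,132): 4 bp
  [132,139): 7 bp
  [139,147): 8 bp
  [147,153): 6 bp
  [153,158): 5 bp
  [158,169): 11 bp
  [169,181): 12 bp
  [181,187): 6 bp
  [187,195): 8 bp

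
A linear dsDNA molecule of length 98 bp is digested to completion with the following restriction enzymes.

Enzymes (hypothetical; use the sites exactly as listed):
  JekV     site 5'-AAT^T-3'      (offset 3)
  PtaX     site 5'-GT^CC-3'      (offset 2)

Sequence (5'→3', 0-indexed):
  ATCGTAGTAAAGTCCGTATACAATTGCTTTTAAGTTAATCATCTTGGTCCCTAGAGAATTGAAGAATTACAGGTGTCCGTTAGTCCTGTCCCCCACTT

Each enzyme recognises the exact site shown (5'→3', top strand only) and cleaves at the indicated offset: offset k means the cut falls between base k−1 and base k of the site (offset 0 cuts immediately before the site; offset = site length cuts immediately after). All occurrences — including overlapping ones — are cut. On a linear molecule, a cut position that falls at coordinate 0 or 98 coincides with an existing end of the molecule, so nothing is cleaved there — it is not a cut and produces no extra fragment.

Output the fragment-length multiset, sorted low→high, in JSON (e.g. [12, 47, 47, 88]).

Per-enzyme occurrences:
  JekV (AATT, off=3): starts [21, 56, 64] → cuts [24, 59, 67]
  PtaX (GTCC, off=2): starts [11, 46, 74, 82, 87] → cuts [13, 48, 76, 84, 89]

All cut coordinates (distinct, sorted): [13, 24, 48, 59, 67, 76, 84, 89]

Fragments:
  [0,13): 13 bp
  [13,24): 11 bp
  [24,48): 24 bp
  [48,59): 11 bp
  [59,67): 8 bp
  [67,76): 9 bp
  [76,84): 8 bp
  [84,89): 5 bp
  [89,98): 9 bp

[5,8,8,9,9,11,11,13,24]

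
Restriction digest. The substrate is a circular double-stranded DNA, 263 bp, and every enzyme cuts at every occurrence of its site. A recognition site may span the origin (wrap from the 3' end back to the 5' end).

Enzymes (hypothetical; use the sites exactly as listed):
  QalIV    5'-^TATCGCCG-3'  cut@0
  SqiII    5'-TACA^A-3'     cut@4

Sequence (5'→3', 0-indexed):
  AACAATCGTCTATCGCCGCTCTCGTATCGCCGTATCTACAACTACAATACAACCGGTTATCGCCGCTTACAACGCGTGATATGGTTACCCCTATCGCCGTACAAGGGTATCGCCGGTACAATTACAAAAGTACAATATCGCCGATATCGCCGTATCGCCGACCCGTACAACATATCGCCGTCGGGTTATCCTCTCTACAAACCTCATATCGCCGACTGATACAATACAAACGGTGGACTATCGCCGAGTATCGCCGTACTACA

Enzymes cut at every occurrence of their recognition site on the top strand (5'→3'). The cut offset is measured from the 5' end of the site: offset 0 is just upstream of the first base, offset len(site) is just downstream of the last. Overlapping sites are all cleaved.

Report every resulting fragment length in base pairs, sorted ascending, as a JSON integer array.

Per-enzyme occurrences:
  QalIV TATCGCCG/0: at [10, 24, 57, 91, 107, 135, 144, 152, 172, 206, 238, 248] ⇒ [10, 24, 57, 91, 107, 135, 144, 152, 172, 206, 238, 248]
  SqiII TACAA/4: at [36, 42, 47, 67, 99, 116, 122, 130, 165, 195, 219, 224, 259] ⇒ [0, 40, 46, 51, 71, 103, 120, 126, 134, 169, 199, 223, 228]

All cut coordinates (distinct, sorted): [0, 10, 24, 40, 46, 51, 57, 71, 91, 103, 107, 120, 126, 134, 135, 144, 152, 169, 172, 199, 206, 223, 228, 238, 248]

Fragments:
  0→10: 10 bp
  10→24: 14 bp
  24→40: 16 bp
  40→46: 6 bp
  46→51: 5 bp
  51→57: 6 bp
  57→71: 14 bp
  71→91: 20 bp
  91→103: 12 bp
  103→107: 4 bp
  107→120: 13 bp
  120→126: 6 bp
  126→134: 8 bp
  134→135: 1 bp
  135→144: 9 bp
  144→152: 8 bp
  152→169: 17 bp
  169→172: 3 bp
  172→199: 27 bp
  199→206: 7 bp
  206→223: 17 bp
  223→228: 5 bp
  228→238: 10 bp
  238→248: 10 bp
  248→0 (wrap): 263-248+0 = 15 bp

[1,3,4,5,5,6,6,6,7,8,8,9,10,10,10,12,13,14,14,15,16,17,17,20,27]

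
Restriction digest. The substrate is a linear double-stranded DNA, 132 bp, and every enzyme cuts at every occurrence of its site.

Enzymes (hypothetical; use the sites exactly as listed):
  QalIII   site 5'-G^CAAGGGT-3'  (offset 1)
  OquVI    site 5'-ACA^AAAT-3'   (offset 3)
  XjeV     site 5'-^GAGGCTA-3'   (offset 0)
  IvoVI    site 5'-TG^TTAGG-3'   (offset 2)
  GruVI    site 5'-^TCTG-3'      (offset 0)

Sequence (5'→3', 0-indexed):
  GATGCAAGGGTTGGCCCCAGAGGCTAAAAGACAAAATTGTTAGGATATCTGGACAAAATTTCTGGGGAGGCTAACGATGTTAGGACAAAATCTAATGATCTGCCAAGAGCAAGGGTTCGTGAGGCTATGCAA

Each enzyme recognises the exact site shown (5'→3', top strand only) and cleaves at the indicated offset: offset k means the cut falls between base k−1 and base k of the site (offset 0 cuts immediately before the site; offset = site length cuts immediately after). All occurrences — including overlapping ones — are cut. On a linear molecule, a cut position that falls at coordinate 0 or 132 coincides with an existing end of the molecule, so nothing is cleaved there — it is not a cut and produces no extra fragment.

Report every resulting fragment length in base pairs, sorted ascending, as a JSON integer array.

Site scan:
  QalIII (GCAAGGGT, off=1): starts [3, 108] → cuts [4, 109]
  OquVI (ACAAAAT, off=3): starts [30, 52, 84] → cuts [33, 55, 87]
  XjeV (GAGGCTA, off=0): starts [19, 66, 120] → cuts [19, 66, 120]
  IvoVI (TGTTAGG, off=2): starts [37, 77] → cuts [39, 79]
  GruVI (TCTG, off=0): starts [47, 60, 98] → cuts [47, 60, 98]

All cut coordinates (distinct, sorted): [4, 19, 33, 39, 47, 55, 60, 66, 79, 87, 98, 109, 120]

Fragment lengths:
  [0,4): 4 bp
  [4,19): 15 bp
  [19,33): 14 bp
  [33,39): 6 bp
  [39,47): 8 bp
  [47,55): 8 bp
  [55,60): 5 bp
  [60,66): 6 bp
  [66,79): 13 bp
  [79,87): 8 bp
  [87,98): 11 bp
  [98,109): 11 bp
  [109,120): 11 bp
  [120,132): 12 bp

[4,5,6,6,8,8,8,11,11,11,12,13,14,15]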